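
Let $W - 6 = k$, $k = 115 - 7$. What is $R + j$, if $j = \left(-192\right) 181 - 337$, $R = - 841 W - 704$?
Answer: $-131667$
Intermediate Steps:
$k = 108$
$W = 114$ ($W = 6 + 108 = 114$)
$R = -96578$ ($R = \left(-841\right) 114 - 704 = -95874 - 704 = -96578$)
$j = -35089$ ($j = -34752 - 337 = -35089$)
$R + j = -96578 - 35089 = -131667$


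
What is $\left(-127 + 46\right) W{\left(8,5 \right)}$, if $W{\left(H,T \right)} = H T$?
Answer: $-3240$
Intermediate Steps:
$\left(-127 + 46\right) W{\left(8,5 \right)} = \left(-127 + 46\right) 8 \cdot 5 = \left(-81\right) 40 = -3240$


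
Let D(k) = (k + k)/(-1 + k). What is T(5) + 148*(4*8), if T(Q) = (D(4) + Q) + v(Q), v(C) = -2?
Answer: 14225/3 ≈ 4741.7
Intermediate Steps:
D(k) = 2*k/(-1 + k) (D(k) = (2*k)/(-1 + k) = 2*k/(-1 + k))
T(Q) = ⅔ + Q (T(Q) = (2*4/(-1 + 4) + Q) - 2 = (2*4/3 + Q) - 2 = (2*4*(⅓) + Q) - 2 = (8/3 + Q) - 2 = ⅔ + Q)
T(5) + 148*(4*8) = (⅔ + 5) + 148*(4*8) = 17/3 + 148*32 = 17/3 + 4736 = 14225/3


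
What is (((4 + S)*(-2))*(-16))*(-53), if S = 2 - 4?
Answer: -3392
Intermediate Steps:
S = -2
(((4 + S)*(-2))*(-16))*(-53) = (((4 - 2)*(-2))*(-16))*(-53) = ((2*(-2))*(-16))*(-53) = -4*(-16)*(-53) = 64*(-53) = -3392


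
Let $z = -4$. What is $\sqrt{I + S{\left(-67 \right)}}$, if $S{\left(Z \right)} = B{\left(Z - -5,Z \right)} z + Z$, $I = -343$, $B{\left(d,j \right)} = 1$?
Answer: $3 i \sqrt{46} \approx 20.347 i$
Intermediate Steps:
$S{\left(Z \right)} = -4 + Z$ ($S{\left(Z \right)} = 1 \left(-4\right) + Z = -4 + Z$)
$\sqrt{I + S{\left(-67 \right)}} = \sqrt{-343 - 71} = \sqrt{-414} = 3 i \sqrt{46}$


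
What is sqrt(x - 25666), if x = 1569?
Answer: I*sqrt(24097) ≈ 155.23*I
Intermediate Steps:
sqrt(x - 25666) = sqrt(1569 - 25666) = sqrt(-24097) = I*sqrt(24097)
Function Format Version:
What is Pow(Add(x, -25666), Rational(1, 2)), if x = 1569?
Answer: Mul(I, Pow(24097, Rational(1, 2))) ≈ Mul(155.23, I)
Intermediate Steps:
Pow(Add(x, -25666), Rational(1, 2)) = Pow(Add(1569, -25666), Rational(1, 2)) = Pow(-24097, Rational(1, 2)) = Mul(I, Pow(24097, Rational(1, 2)))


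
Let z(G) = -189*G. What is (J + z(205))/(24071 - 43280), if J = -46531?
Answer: 85276/19209 ≈ 4.4394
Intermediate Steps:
(J + z(205))/(24071 - 43280) = (-46531 - 189*205)/(24071 - 43280) = (-46531 - 38745)/(-19209) = -85276*(-1/19209) = 85276/19209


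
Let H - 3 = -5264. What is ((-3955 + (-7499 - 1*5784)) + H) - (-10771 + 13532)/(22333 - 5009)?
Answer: -389775437/17324 ≈ -22499.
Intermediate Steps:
H = -5261 (H = 3 - 5264 = -5261)
((-3955 + (-7499 - 1*5784)) + H) - (-10771 + 13532)/(22333 - 5009) = ((-3955 + (-7499 - 1*5784)) - 5261) - (-10771 + 13532)/(22333 - 5009) = ((-3955 + (-7499 - 5784)) - 5261) - 2761/17324 = ((-3955 - 13283) - 5261) - 2761/17324 = (-17238 - 5261) - 1*2761/17324 = -22499 - 2761/17324 = -389775437/17324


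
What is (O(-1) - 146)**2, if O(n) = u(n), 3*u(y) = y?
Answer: 192721/9 ≈ 21413.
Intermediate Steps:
u(y) = y/3
O(n) = n/3
(O(-1) - 146)**2 = ((1/3)*(-1) - 146)**2 = (-1/3 - 146)**2 = (-439/3)**2 = 192721/9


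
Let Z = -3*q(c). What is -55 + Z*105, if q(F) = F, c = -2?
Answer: 575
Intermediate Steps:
Z = 6 (Z = -3*(-2) = 6)
-55 + Z*105 = -55 + 6*105 = -55 + 630 = 575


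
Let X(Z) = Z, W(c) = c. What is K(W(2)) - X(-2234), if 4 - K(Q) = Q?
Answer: 2236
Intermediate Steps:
K(Q) = 4 - Q
K(W(2)) - X(-2234) = (4 - 1*2) - 1*(-2234) = (4 - 2) + 2234 = 2 + 2234 = 2236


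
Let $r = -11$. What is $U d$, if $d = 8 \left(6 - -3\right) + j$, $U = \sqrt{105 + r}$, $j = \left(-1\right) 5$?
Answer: $67 \sqrt{94} \approx 649.59$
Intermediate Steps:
$j = -5$
$U = \sqrt{94}$ ($U = \sqrt{105 - 11} = \sqrt{94} \approx 9.6954$)
$d = 67$ ($d = 8 \left(6 - -3\right) - 5 = 8 \left(6 + 3\right) - 5 = 8 \cdot 9 - 5 = 72 - 5 = 67$)
$U d = \sqrt{94} \cdot 67 = 67 \sqrt{94}$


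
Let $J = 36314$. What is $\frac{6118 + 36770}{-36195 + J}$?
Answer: $\frac{42888}{119} \approx 360.4$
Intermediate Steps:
$\frac{6118 + 36770}{-36195 + J} = \frac{6118 + 36770}{-36195 + 36314} = \frac{42888}{119}$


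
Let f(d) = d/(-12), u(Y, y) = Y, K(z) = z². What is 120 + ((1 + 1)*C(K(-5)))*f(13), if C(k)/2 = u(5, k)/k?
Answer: 1787/15 ≈ 119.13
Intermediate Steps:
f(d) = -d/12 (f(d) = d*(-1/12) = -d/12)
C(k) = 10/k (C(k) = 2*(5/k) = 10/k)
120 + ((1 + 1)*C(K(-5)))*f(13) = 120 + ((1 + 1)*(10/((-5)²)))*(-1/12*13) = 120 + (2*(10/25))*(-13/12) = 120 + (2*(10*(1/25)))*(-13/12) = 120 + (2*(⅖))*(-13/12) = 120 + (⅘)*(-13/12) = 120 - 13/15 = 1787/15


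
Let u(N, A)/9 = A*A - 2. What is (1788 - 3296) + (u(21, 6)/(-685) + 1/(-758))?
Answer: -783231473/519230 ≈ -1508.4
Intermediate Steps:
u(N, A) = -18 + 9*A² (u(N, A) = 9*(A*A - 2) = 9*(A² - 2) = 9*(-2 + A²) = -18 + 9*A²)
(1788 - 3296) + (u(21, 6)/(-685) + 1/(-758)) = (1788 - 3296) + ((-18 + 9*6²)/(-685) + 1/(-758)) = -1508 + ((-18 + 9*36)*(-1/685) + 1*(-1/758)) = -1508 + ((-18 + 324)*(-1/685) - 1/758) = -1508 + (306*(-1/685) - 1/758) = -1508 + (-306/685 - 1/758) = -1508 - 232633/519230 = -783231473/519230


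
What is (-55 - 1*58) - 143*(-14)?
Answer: 1889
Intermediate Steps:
(-55 - 1*58) - 143*(-14) = (-55 - 58) + 2002 = -113 + 2002 = 1889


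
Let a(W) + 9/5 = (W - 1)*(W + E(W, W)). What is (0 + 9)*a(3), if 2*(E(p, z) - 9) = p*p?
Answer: 1404/5 ≈ 280.80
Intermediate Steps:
E(p, z) = 9 + p**2/2 (E(p, z) = 9 + (p*p)/2 = 9 + p**2/2)
a(W) = -9/5 + (-1 + W)*(9 + W + W**2/2) (a(W) = -9/5 + (W - 1)*(W + (9 + W**2/2)) = -9/5 + (-1 + W)*(9 + W + W**2/2))
(0 + 9)*a(3) = (0 + 9)*(-54/5 + (1/2)*3**2 + (1/2)*3**3 + 8*3) = 9*(-54/5 + (1/2)*9 + (1/2)*27 + 24) = 9*(-54/5 + 9/2 + 27/2 + 24) = 9*(156/5) = 1404/5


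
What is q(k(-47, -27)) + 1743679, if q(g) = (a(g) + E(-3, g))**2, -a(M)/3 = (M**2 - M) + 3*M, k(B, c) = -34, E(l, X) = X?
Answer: 12620483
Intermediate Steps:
a(M) = -6*M - 3*M**2 (a(M) = -3*((M**2 - M) + 3*M) = -3*(M**2 + 2*M) = -6*M - 3*M**2)
q(g) = (g - 3*g*(2 + g))**2 (q(g) = (-3*g*(2 + g) + g)**2 = (g - 3*g*(2 + g))**2)
q(k(-47, -27)) + 1743679 = (-34)**2*(5 + 3*(-34))**2 + 1743679 = 1156*(5 - 102)**2 + 1743679 = 1156*(-97)**2 + 1743679 = 1156*9409 + 1743679 = 10876804 + 1743679 = 12620483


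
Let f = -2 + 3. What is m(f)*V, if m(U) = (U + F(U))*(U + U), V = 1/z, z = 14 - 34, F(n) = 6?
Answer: -7/10 ≈ -0.70000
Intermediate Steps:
z = -20
f = 1
V = -1/20 (V = 1/(-20) = -1/20 ≈ -0.050000)
m(U) = 2*U*(6 + U) (m(U) = (U + 6)*(U + U) = (6 + U)*(2*U) = 2*U*(6 + U))
m(f)*V = (2*1*(6 + 1))*(-1/20) = (2*1*7)*(-1/20) = 14*(-1/20) = -7/10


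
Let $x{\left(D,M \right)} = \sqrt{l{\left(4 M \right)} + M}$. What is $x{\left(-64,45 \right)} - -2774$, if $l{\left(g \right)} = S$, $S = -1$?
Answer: $2774 + 2 \sqrt{11} \approx 2780.6$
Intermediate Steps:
$l{\left(g \right)} = -1$
$x{\left(D,M \right)} = \sqrt{-1 + M}$
$x{\left(-64,45 \right)} - -2774 = \sqrt{-1 + 45} - -2774 = \sqrt{44} + 2774 = 2 \sqrt{11} + 2774 = 2774 + 2 \sqrt{11}$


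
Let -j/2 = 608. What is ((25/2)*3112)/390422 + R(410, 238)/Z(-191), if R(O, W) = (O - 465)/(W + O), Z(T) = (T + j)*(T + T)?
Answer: 6774096569795/67988702385072 ≈ 0.099636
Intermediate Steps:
j = -1216 (j = -2*608 = -1216)
Z(T) = 2*T*(-1216 + T) (Z(T) = (T - 1216)*(T + T) = (-1216 + T)*(2*T) = 2*T*(-1216 + T))
R(O, W) = (-465 + O)/(O + W)
((25/2)*3112)/390422 + R(410, 238)/Z(-191) = ((25/2)*3112)/390422 + ((-465 + 410)/(410 + 238))/((2*(-191)*(-1216 - 191))) = ((25*(1/2))*3112)*(1/390422) + (-55/648)/((2*(-191)*(-1407))) = ((25/2)*3112)*(1/390422) + ((1/648)*(-55))/537474 = 38900*(1/390422) - 55/648*1/537474 = 19450/195211 - 55/348283152 = 6774096569795/67988702385072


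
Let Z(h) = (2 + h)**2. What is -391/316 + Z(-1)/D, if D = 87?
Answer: -33701/27492 ≈ -1.2258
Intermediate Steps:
-391/316 + Z(-1)/D = -391/316 + (2 - 1)**2/87 = -391*1/316 + 1**2*(1/87) = -391/316 + 1*(1/87) = -391/316 + 1/87 = -33701/27492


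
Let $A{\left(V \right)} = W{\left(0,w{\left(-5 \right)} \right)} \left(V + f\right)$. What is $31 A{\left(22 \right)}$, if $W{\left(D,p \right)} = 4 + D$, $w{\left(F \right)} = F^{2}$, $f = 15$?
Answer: $4588$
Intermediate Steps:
$A{\left(V \right)} = 60 + 4 V$ ($A{\left(V \right)} = \left(4 + 0\right) \left(V + 15\right) = 4 \left(15 + V\right) = 60 + 4 V$)
$31 A{\left(22 \right)} = 31 \left(60 + 4 \cdot 22\right) = 31 \left(60 + 88\right) = 31 \cdot 148 = 4588$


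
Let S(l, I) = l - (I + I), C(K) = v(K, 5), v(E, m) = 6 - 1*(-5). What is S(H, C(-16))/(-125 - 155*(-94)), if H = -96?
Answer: -118/14445 ≈ -0.0081689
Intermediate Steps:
v(E, m) = 11 (v(E, m) = 6 + 5 = 11)
C(K) = 11
S(l, I) = l - 2*I
S(H, C(-16))/(-125 - 155*(-94)) = (-96 - 2*11)/(-125 - 155*(-94)) = (-96 - 22)/(-125 + 14570) = -118/14445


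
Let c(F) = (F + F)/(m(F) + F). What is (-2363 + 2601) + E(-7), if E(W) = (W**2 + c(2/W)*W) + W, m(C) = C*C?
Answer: 1302/5 ≈ 260.40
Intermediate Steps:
m(C) = C**2
c(F) = 2*F/(F + F**2) (c(F) = (F + F)/(F**2 + F) = (2*F)/(F + F**2) = 2*F/(F + F**2))
E(W) = W + W**2 + 2*W/(1 + 2/W) (E(W) = (W**2 + (2/(1 + 2/W))*W) + W = (W**2 + 2*W/(1 + 2/W)) + W = W + W**2 + 2*W/(1 + 2/W))
(-2363 + 2601) + E(-7) = (-2363 + 2601) - 7*(2 + (-7)**2 + 5*(-7))/(2 - 7) = 238 - 7*(2 + 49 - 35)/(-5) = 238 - 7*(-1/5)*16 = 238 + 112/5 = 1302/5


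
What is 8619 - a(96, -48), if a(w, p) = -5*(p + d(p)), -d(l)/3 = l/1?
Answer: 9099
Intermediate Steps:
d(l) = -3*l (d(l) = -3*l/1 = -3*l)
a(w, p) = 10*p (a(w, p) = -5*(p - 3*p) = -(-10)*p = 10*p)
8619 - a(96, -48) = 8619 - 10*(-48) = 8619 - 1*(-480) = 8619 + 480 = 9099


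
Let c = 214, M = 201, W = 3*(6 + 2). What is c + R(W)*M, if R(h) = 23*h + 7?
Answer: 112573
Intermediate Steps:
W = 24 (W = 3*8 = 24)
R(h) = 7 + 23*h
c + R(W)*M = 214 + (7 + 23*24)*201 = 214 + (7 + 552)*201 = 214 + 559*201 = 214 + 112359 = 112573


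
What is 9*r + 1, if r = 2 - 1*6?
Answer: -35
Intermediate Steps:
r = -4 (r = 2 - 6 = -4)
9*r + 1 = 9*(-4) + 1 = -36 + 1 = -35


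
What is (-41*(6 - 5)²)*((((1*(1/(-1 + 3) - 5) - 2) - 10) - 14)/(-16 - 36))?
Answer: -2501/104 ≈ -24.048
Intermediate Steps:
(-41*(6 - 5)²)*((((1*(1/(-1 + 3) - 5) - 2) - 10) - 14)/(-16 - 36)) = (-41*1²)*((((1*(1/2 - 5) - 2) - 10) - 14)/(-52)) = (-41*1)*((((1*(½ - 5) - 2) - 10) - 14)*(-1/52)) = -41*(((1*(-9/2) - 2) - 10) - 14)*(-1)/52 = -41*(((-9/2 - 2) - 10) - 14)*(-1)/52 = -41*((-13/2 - 10) - 14)*(-1)/52 = -41*(-33/2 - 14)*(-1)/52 = -(-2501)*(-1)/(2*52) = -41*61/104 = -2501/104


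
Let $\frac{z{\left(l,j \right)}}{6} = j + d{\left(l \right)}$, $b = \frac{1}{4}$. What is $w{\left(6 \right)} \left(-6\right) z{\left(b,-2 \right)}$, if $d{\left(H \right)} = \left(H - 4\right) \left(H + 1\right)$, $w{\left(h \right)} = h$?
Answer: $\frac{2889}{2} \approx 1444.5$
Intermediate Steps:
$d{\left(H \right)} = \left(1 + H\right) \left(-4 + H\right)$ ($d{\left(H \right)} = \left(-4 + H\right) \left(1 + H\right) = \left(1 + H\right) \left(-4 + H\right)$)
$b = \frac{1}{4} \approx 0.25$
$z{\left(l,j \right)} = -24 - 18 l + 6 j + 6 l^{2}$ ($z{\left(l,j \right)} = 6 \left(j - \left(4 - l^{2} + 3 l\right)\right) = 6 \left(-4 + j + l^{2} - 3 l\right) = -24 - 18 l + 6 j + 6 l^{2}$)
$w{\left(6 \right)} \left(-6\right) z{\left(b,-2 \right)} = 6 \left(-6\right) \left(-24 - \frac{9}{2} + 6 \left(-2\right) + \frac{6}{16}\right) = - 36 \left(-24 - \frac{9}{2} - 12 + 6 \cdot \frac{1}{16}\right) = - 36 \left(-24 - \frac{9}{2} - 12 + \frac{3}{8}\right) = \left(-36\right) \left(- \frac{321}{8}\right) = \frac{2889}{2}$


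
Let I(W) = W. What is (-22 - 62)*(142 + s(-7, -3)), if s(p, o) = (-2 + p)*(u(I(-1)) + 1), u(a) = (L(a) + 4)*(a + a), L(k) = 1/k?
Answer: -15708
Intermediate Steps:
u(a) = 2*a*(4 + 1/a) (u(a) = (1/a + 4)*(a + a) = (4 + 1/a)*(2*a) = 2*a*(4 + 1/a))
s(p, o) = 10 - 5*p (s(p, o) = (-2 + p)*((2 + 8*(-1)) + 1) = (-2 + p)*((2 - 8) + 1) = (-2 + p)*(-6 + 1) = (-2 + p)*(-5) = 10 - 5*p)
(-22 - 62)*(142 + s(-7, -3)) = (-22 - 62)*(142 + (10 - 5*(-7))) = -84*(142 + (10 + 35)) = -84*(142 + 45) = -84*187 = -15708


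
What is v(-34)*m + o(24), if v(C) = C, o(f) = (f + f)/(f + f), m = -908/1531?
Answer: 32403/1531 ≈ 21.165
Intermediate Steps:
m = -908/1531 (m = -908*1/1531 = -908/1531 ≈ -0.59308)
o(f) = 1 (o(f) = (2*f)/((2*f)) = (2*f)*(1/(2*f)) = 1)
v(-34)*m + o(24) = -34*(-908/1531) + 1 = 30872/1531 + 1 = 32403/1531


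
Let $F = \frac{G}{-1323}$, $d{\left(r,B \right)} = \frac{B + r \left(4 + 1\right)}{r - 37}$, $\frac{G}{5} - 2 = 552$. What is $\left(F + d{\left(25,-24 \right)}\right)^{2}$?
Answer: $\frac{3093695641}{28005264} \approx 110.47$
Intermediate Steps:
$G = 2770$ ($G = 10 + 5 \cdot 552 = 10 + 2760 = 2770$)
$d{\left(r,B \right)} = \frac{B + 5 r}{-37 + r}$ ($d{\left(r,B \right)} = \frac{B + r 5}{-37 + r} = \frac{B + 5 r}{-37 + r}$)
$F = - \frac{2770}{1323}$ ($F = \frac{2770}{-1323} = 2770 \left(- \frac{1}{1323}\right) = - \frac{2770}{1323} \approx -2.0937$)
$\left(F + d{\left(25,-24 \right)}\right)^{2} = \left(- \frac{2770}{1323} + \frac{-24 + 5 \cdot 25}{-37 + 25}\right)^{2} = \left(- \frac{2770}{1323} + \frac{-24 + 125}{-12}\right)^{2} = \left(- \frac{2770}{1323} - \frac{101}{12}\right)^{2} = \left(- \frac{55621}{5292}\right)^{2} = \frac{3093695641}{28005264}$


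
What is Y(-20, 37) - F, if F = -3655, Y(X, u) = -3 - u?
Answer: 3615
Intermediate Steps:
Y(-20, 37) - F = (-3 - 1*37) - 1*(-3655) = (-3 - 37) + 3655 = -40 + 3655 = 3615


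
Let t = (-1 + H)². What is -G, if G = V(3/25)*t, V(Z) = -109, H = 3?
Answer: 436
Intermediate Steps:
t = 4 (t = (-1 + 3)² = 2² = 4)
G = -436 (G = -109*4 = -436)
-G = -1*(-436) = 436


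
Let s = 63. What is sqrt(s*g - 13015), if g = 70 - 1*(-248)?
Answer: sqrt(7019) ≈ 83.779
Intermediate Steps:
g = 318 (g = 70 + 248 = 318)
sqrt(s*g - 13015) = sqrt(63*318 - 13015) = sqrt(20034 - 13015) = sqrt(7019)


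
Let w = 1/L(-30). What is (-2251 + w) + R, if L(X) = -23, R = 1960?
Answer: -6694/23 ≈ -291.04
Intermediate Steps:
w = -1/23 (w = 1/(-23) = -1/23 ≈ -0.043478)
(-2251 + w) + R = (-2251 - 1/23) + 1960 = -51774/23 + 1960 = -6694/23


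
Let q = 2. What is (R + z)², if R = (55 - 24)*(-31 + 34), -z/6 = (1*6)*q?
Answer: 441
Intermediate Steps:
z = -72 (z = -6*1*6*2 = -36*2 = -6*12 = -72)
R = 93 (R = 31*3 = 93)
(R + z)² = (93 - 72)² = 21² = 441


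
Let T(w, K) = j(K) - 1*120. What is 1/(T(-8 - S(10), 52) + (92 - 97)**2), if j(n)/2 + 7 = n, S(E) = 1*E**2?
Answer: -1/5 ≈ -0.20000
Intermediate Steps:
S(E) = E**2
j(n) = -14 + 2*n
T(w, K) = -134 + 2*K (T(w, K) = (-14 + 2*K) - 1*120 = (-14 + 2*K) - 120 = -134 + 2*K)
1/(T(-8 - S(10), 52) + (92 - 97)**2) = 1/((-134 + 2*52) + (92 - 97)**2) = 1/((-134 + 104) + (-5)**2) = 1/(-30 + 25) = 1/(-5) = -1/5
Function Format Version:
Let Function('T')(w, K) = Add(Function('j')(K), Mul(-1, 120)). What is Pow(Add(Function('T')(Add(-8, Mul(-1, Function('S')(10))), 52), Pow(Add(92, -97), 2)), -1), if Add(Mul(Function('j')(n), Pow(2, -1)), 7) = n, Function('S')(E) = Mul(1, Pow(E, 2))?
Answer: Rational(-1, 5) ≈ -0.20000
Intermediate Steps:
Function('S')(E) = Pow(E, 2)
Function('j')(n) = Add(-14, Mul(2, n))
Function('T')(w, K) = Add(-134, Mul(2, K)) (Function('T')(w, K) = Add(Add(-14, Mul(2, K)), Mul(-1, 120)) = Add(Add(-14, Mul(2, K)), -120) = Add(-134, Mul(2, K)))
Pow(Add(Function('T')(Add(-8, Mul(-1, Function('S')(10))), 52), Pow(Add(92, -97), 2)), -1) = Pow(Add(Add(-134, Mul(2, 52)), Pow(Add(92, -97), 2)), -1) = Pow(Add(Add(-134, 104), Pow(-5, 2)), -1) = Pow(Add(-30, 25), -1) = Pow(-5, -1) = Rational(-1, 5)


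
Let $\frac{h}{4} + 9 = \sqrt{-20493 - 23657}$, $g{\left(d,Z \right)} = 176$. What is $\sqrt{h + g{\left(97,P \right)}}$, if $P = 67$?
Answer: $2 \sqrt{35 + 5 i \sqrt{1766}} \approx 22.272 + 18.869 i$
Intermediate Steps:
$h = -36 + 20 i \sqrt{1766}$ ($h = -36 + 4 \sqrt{-20493 - 23657} = -36 + 4 \sqrt{-44150} = -36 + 4 \cdot 5 i \sqrt{1766} = -36 + 20 i \sqrt{1766} \approx -36.0 + 840.48 i$)
$\sqrt{h + g{\left(97,P \right)}} = \sqrt{\left(-36 + 20 i \sqrt{1766}\right) + 176} = \sqrt{140 + 20 i \sqrt{1766}}$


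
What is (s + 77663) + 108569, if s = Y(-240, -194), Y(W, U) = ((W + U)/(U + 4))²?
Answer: 1680790889/9025 ≈ 1.8624e+5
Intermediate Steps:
Y(W, U) = (U + W)²/(4 + U)² (Y(W, U) = ((U + W)/(4 + U))² = (U + W)²/(4 + U)²)
s = 47089/9025 (s = (-194 - 240)²/(4 - 194)² = (-434)²/(-190)² = (1/36100)*188356 = 47089/9025 ≈ 5.2176)
(s + 77663) + 108569 = (47089/9025 + 77663) + 108569 = 700955664/9025 + 108569 = 1680790889/9025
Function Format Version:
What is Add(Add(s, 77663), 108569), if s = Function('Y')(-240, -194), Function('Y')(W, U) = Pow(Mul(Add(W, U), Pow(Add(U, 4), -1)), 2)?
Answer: Rational(1680790889, 9025) ≈ 1.8624e+5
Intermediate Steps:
Function('Y')(W, U) = Mul(Pow(Add(4, U), -2), Pow(Add(U, W), 2)) (Function('Y')(W, U) = Pow(Mul(Add(U, W), Pow(Add(4, U), -1)), 2) = Pow(Mul(Pow(Add(4, U), -1), Add(U, W)), 2) = Mul(Pow(Add(4, U), -2), Pow(Add(U, W), 2)))
s = Rational(47089, 9025) (s = Mul(Pow(Add(4, -194), -2), Pow(Add(-194, -240), 2)) = Mul(Pow(-190, -2), Pow(-434, 2)) = Mul(Rational(1, 36100), 188356) = Rational(47089, 9025) ≈ 5.2176)
Add(Add(s, 77663), 108569) = Add(Add(Rational(47089, 9025), 77663), 108569) = Add(Rational(700955664, 9025), 108569) = Rational(1680790889, 9025)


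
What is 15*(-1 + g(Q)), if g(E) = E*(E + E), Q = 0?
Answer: -15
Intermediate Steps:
g(E) = 2*E² (g(E) = E*(2*E) = 2*E²)
15*(-1 + g(Q)) = 15*(-1 + 2*0²) = 15*(-1 + 2*0) = 15*(-1 + 0) = 15*(-1) = -15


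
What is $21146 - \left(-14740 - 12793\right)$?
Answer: $48679$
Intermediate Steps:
$21146 - \left(-14740 - 12793\right) = 21146 - -27533 = 21146 + 27533 = 48679$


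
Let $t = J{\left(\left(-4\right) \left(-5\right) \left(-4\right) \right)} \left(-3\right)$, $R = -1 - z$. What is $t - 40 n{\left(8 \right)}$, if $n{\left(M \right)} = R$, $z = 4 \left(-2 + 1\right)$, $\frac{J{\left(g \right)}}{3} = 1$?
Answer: $-129$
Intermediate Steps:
$J{\left(g \right)} = 3$ ($J{\left(g \right)} = 3 \cdot 1 = 3$)
$z = -4$ ($z = 4 \left(-1\right) = -4$)
$R = 3$ ($R = -1 - -4 = -1 + 4 = 3$)
$t = -9$ ($t = 3 \left(-3\right) = -9$)
$n{\left(M \right)} = 3$
$t - 40 n{\left(8 \right)} = -9 - 120 = -129$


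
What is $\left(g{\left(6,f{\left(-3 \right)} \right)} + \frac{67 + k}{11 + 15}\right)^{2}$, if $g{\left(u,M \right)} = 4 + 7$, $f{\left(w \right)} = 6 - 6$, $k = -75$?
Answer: $\frac{19321}{169} \approx 114.33$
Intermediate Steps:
$f{\left(w \right)} = 0$ ($f{\left(w \right)} = 6 - 6 = 0$)
$g{\left(u,M \right)} = 11$
$\left(g{\left(6,f{\left(-3 \right)} \right)} + \frac{67 + k}{11 + 15}\right)^{2} = \left(11 + \frac{67 - 75}{11 + 15}\right)^{2} = \left(11 - \frac{8}{26}\right)^{2} = \left(11 - \frac{4}{13}\right)^{2} = \left(\frac{139}{13}\right)^{2} = \frac{19321}{169}$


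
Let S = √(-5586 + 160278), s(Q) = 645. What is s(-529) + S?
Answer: 645 + 6*√4297 ≈ 1038.3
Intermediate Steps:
S = 6*√4297 (S = √154692 = 6*√4297 ≈ 393.31)
s(-529) + S = 645 + 6*√4297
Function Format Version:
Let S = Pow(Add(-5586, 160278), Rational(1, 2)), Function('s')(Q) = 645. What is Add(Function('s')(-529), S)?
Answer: Add(645, Mul(6, Pow(4297, Rational(1, 2)))) ≈ 1038.3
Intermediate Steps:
S = Mul(6, Pow(4297, Rational(1, 2))) (S = Pow(154692, Rational(1, 2)) = Mul(6, Pow(4297, Rational(1, 2))) ≈ 393.31)
Add(Function('s')(-529), S) = Add(645, Mul(6, Pow(4297, Rational(1, 2))))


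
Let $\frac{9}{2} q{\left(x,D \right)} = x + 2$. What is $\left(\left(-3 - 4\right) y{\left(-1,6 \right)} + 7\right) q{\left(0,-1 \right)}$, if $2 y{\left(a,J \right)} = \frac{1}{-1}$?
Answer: $\frac{14}{3} \approx 4.6667$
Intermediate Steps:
$y{\left(a,J \right)} = - \frac{1}{2}$ ($y{\left(a,J \right)} = \frac{1}{2 \left(-1\right)} = \frac{1}{2} \left(-1\right) = - \frac{1}{2}$)
$q{\left(x,D \right)} = \frac{4}{9} + \frac{2 x}{9}$ ($q{\left(x,D \right)} = \frac{2 \left(x + 2\right)}{9} = \frac{2 \left(2 + x\right)}{9} = \frac{4}{9} + \frac{2 x}{9}$)
$\left(\left(-3 - 4\right) y{\left(-1,6 \right)} + 7\right) q{\left(0,-1 \right)} = \left(\left(-3 - 4\right) \left(- \frac{1}{2}\right) + 7\right) \left(\frac{4}{9} + \frac{2}{9} \cdot 0\right) = \left(\left(-7\right) \left(- \frac{1}{2}\right) + 7\right) \left(\frac{4}{9} + 0\right) = \left(\frac{7}{2} + 7\right) \frac{4}{9} = \frac{21}{2} \cdot \frac{4}{9} = \frac{14}{3}$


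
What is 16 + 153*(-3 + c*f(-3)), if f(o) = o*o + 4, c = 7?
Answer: 13480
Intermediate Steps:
f(o) = 4 + o² (f(o) = o² + 4 = 4 + o²)
16 + 153*(-3 + c*f(-3)) = 16 + 153*(-3 + 7*(4 + (-3)²)) = 16 + 153*(-3 + 7*(4 + 9)) = 16 + 153*(-3 + 7*13) = 16 + 153*(-3 + 91) = 16 + 153*88 = 16 + 13464 = 13480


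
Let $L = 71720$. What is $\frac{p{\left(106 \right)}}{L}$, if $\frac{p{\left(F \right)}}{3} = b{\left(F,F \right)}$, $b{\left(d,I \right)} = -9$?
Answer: $- \frac{27}{71720} \approx -0.00037646$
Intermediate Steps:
$p{\left(F \right)} = -27$ ($p{\left(F \right)} = 3 \left(-9\right) = -27$)
$\frac{p{\left(106 \right)}}{L} = - \frac{27}{71720}$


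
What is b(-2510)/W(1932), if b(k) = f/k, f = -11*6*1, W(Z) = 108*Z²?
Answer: 11/168639952320 ≈ 6.5228e-11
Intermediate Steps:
f = -66 (f = -66*1 = -66)
b(k) = -66/k
b(-2510)/W(1932) = (-66/(-2510))/((108*1932²)) = (-66*(-1/2510))/((108*3732624)) = (33/1255)/403123392 = (33/1255)*(1/403123392) = 11/168639952320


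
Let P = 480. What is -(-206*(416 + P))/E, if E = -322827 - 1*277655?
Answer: -92288/300241 ≈ -0.30738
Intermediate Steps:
E = -600482 (E = -322827 - 277655 = -600482)
-(-206*(416 + P))/E = -(-206*(416 + 480))/(-600482) = -(-206*896)*(-1)/600482 = -(-184576)*(-1)/600482 = -1*92288/300241 = -92288/300241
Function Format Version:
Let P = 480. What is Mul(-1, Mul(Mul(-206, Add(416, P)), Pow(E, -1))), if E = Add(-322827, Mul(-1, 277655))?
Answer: Rational(-92288, 300241) ≈ -0.30738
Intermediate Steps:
E = -600482 (E = Add(-322827, -277655) = -600482)
Mul(-1, Mul(Mul(-206, Add(416, P)), Pow(E, -1))) = Mul(-1, Mul(Mul(-206, Add(416, 480)), Pow(-600482, -1))) = Mul(-1, Mul(Mul(-206, 896), Rational(-1, 600482))) = Mul(-1, Mul(-184576, Rational(-1, 600482))) = Mul(-1, Rational(92288, 300241)) = Rational(-92288, 300241)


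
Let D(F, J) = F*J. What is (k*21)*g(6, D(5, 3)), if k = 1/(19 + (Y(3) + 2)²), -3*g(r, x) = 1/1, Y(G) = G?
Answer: -7/44 ≈ -0.15909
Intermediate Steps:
g(r, x) = -⅓ (g(r, x) = -1/(3*1) = -1/3 = -⅓*1 = -⅓)
k = 1/44 (k = 1/(19 + (3 + 2)²) = 1/(19 + 5²) = 1/(19 + 25) = 1/44 ≈ 0.022727)
(k*21)*g(6, D(5, 3)) = ((1/44)*21)*(-⅓) = (21/44)*(-⅓) = -7/44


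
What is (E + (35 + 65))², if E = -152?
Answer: 2704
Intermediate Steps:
(E + (35 + 65))² = (-152 + (35 + 65))² = (-152 + 100)² = (-52)² = 2704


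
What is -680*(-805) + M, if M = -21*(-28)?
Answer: 547988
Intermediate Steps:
M = 588
-680*(-805) + M = -680*(-805) + 588 = 547400 + 588 = 547988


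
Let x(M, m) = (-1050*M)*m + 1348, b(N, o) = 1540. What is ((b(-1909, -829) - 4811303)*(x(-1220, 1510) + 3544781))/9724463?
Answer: -1331518386941061/1389209 ≈ -9.5847e+8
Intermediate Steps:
x(M, m) = 1348 - 1050*M*m (x(M, m) = -1050*M*m + 1348 = 1348 - 1050*M*m)
((b(-1909, -829) - 4811303)*(x(-1220, 1510) + 3544781))/9724463 = ((1540 - 4811303)*((1348 - 1050*(-1220)*1510) + 3544781))/9724463 = -4809763*((1348 + 1934310000) + 3544781)*(1/9724463) = -4809763*(1934311348 + 3544781)*(1/9724463) = -4809763*1937856129*(1/9724463) = -9320628708587427*1/9724463 = -1331518386941061/1389209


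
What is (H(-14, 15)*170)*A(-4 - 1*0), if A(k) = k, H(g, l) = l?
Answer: -10200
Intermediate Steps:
(H(-14, 15)*170)*A(-4 - 1*0) = (15*170)*(-4 - 1*0) = 2550*(-4 + 0) = 2550*(-4) = -10200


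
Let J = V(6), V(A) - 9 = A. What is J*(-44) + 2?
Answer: -658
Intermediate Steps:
V(A) = 9 + A
J = 15 (J = 9 + 6 = 15)
J*(-44) + 2 = 15*(-44) + 2 = -660 + 2 = -658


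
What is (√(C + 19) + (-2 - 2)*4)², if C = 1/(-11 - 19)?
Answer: (480 - √17070)²/900 ≈ 135.60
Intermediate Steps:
C = -1/30 (C = 1/(-30) = -1/30 ≈ -0.033333)
(√(C + 19) + (-2 - 2)*4)² = (√(-1/30 + 19) + (-2 - 2)*4)² = (√(569/30) - 4*4)² = (√17070/30 - 16)² = (-16 + √17070/30)²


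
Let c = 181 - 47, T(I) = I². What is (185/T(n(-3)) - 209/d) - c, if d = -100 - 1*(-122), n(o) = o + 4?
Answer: 83/2 ≈ 41.500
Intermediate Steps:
n(o) = 4 + o
d = 22 (d = -100 + 122 = 22)
c = 134
(185/T(n(-3)) - 209/d) - c = (185/((4 - 3)²) - 209/22) - 1*134 = (185/(1²) - 209*1/22) - 134 = (185/1 - 19/2) - 134 = (185*1 - 19/2) - 134 = (185 - 19/2) - 134 = 351/2 - 134 = 83/2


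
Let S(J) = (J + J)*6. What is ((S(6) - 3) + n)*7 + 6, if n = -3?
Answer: 468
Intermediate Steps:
S(J) = 12*J (S(J) = (2*J)*6 = 12*J)
((S(6) - 3) + n)*7 + 6 = ((12*6 - 3) - 3)*7 + 6 = ((72 - 3) - 3)*7 + 6 = (69 - 3)*7 + 6 = 66*7 + 6 = 462 + 6 = 468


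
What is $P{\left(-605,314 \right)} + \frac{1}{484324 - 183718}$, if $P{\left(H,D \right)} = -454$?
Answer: $- \frac{136475123}{300606} \approx -454.0$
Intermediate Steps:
$P{\left(-605,314 \right)} + \frac{1}{484324 - 183718} = -454 + \frac{1}{484324 - 183718} = -454 + \frac{1}{300606} = - \frac{136475123}{300606}$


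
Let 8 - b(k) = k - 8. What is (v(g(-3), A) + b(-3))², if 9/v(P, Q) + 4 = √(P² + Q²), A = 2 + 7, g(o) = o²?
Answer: 3954611/10658 + 113805*√2/5329 ≈ 401.25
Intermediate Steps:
A = 9
b(k) = 16 - k (b(k) = 8 - (k - 8) = 8 - (-8 + k) = 8 + (8 - k) = 16 - k)
v(P, Q) = 9/(-4 + √(P² + Q²))
(v(g(-3), A) + b(-3))² = (9/(-4 + √(((-3)²)² + 9²)) + (16 - 1*(-3)))² = (9/(-4 + √(9² + 81)) + (16 + 3))² = (9/(-4 + √(81 + 81)) + 19)² = (9/(-4 + √162) + 19)² = (9/(-4 + 9*√2) + 19)² = (19 + 9/(-4 + 9*√2))²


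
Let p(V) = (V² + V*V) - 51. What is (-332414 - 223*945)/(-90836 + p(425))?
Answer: -543149/270363 ≈ -2.0090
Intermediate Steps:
p(V) = -51 + 2*V² (p(V) = (V² + V²) - 51 = 2*V² - 51 = -51 + 2*V²)
(-332414 - 223*945)/(-90836 + p(425)) = (-332414 - 223*945)/(-90836 + (-51 + 2*425²)) = (-332414 - 210735)/(-90836 + (-51 + 2*180625)) = -543149/(-90836 + (-51 + 361250)) = -543149/(-90836 + 361199) = -543149/270363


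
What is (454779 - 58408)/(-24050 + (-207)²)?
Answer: 396371/18799 ≈ 21.085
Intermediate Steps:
(454779 - 58408)/(-24050 + (-207)²) = 396371/(-24050 + 42849) = 396371/18799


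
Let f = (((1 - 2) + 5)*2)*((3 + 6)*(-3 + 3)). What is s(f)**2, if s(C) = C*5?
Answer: 0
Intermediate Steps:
f = 0 (f = ((-1 + 5)*2)*(9*0) = (4*2)*0 = 8*0 = 0)
s(C) = 5*C
s(f)**2 = (5*0)**2 = 0**2 = 0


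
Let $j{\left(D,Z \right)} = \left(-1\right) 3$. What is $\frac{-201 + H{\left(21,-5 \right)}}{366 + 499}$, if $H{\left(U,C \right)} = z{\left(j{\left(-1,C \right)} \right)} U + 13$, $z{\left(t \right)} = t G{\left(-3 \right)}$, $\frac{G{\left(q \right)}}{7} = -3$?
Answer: $\frac{227}{173} \approx 1.3121$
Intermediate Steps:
$j{\left(D,Z \right)} = -3$
$G{\left(q \right)} = -21$ ($G{\left(q \right)} = 7 \left(-3\right) = -21$)
$z{\left(t \right)} = - 21 t$ ($z{\left(t \right)} = t \left(-21\right) = - 21 t$)
$H{\left(U,C \right)} = 13 + 63 U$ ($H{\left(U,C \right)} = \left(-21\right) \left(-3\right) U + 13 = 63 U + 13 = 13 + 63 U$)
$\frac{-201 + H{\left(21,-5 \right)}}{366 + 499} = \frac{-201 + \left(13 + 63 \cdot 21\right)}{366 + 499} = \frac{-201 + \left(13 + 1323\right)}{865} = \left(-201 + 1336\right) \frac{1}{865} = 1135 \cdot \frac{1}{865} = \frac{227}{173}$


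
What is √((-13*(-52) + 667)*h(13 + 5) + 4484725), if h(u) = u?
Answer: √4508899 ≈ 2123.4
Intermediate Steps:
√((-13*(-52) + 667)*h(13 + 5) + 4484725) = √((-13*(-52) + 667)*(13 + 5) + 4484725) = √((676 + 667)*18 + 4484725) = √(1343*18 + 4484725) = √(24174 + 4484725) = √4508899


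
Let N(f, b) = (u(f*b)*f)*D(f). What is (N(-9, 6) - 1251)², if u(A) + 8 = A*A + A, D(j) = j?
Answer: 52864585929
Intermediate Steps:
u(A) = -8 + A + A² (u(A) = -8 + (A*A + A) = -8 + (A² + A) = -8 + (A + A²) = -8 + A + A²)
N(f, b) = f²*(-8 + b*f + b²*f²) (N(f, b) = ((-8 + f*b + (f*b)²)*f)*f = ((-8 + b*f + (b*f)²)*f)*f = ((-8 + b*f + b²*f²)*f)*f = (f*(-8 + b*f + b²*f²))*f = f²*(-8 + b*f + b²*f²))
(N(-9, 6) - 1251)² = ((-9)²*(-8 + 6*(-9) + 6²*(-9)²) - 1251)² = (81*(-8 - 54 + 36*81) - 1251)² = (81*(-8 - 54 + 2916) - 1251)² = (81*2854 - 1251)² = (231174 - 1251)² = 229923² = 52864585929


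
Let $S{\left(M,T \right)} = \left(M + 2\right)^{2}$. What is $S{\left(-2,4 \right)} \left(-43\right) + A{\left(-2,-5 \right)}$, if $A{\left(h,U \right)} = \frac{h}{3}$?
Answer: $- \frac{2}{3} \approx -0.66667$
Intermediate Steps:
$S{\left(M,T \right)} = \left(2 + M\right)^{2}$
$A{\left(h,U \right)} = \frac{h}{3}$ ($A{\left(h,U \right)} = h \frac{1}{3} = \frac{h}{3}$)
$S{\left(-2,4 \right)} \left(-43\right) + A{\left(-2,-5 \right)} = \left(2 - 2\right)^{2} \left(-43\right) + \frac{1}{3} \left(-2\right) = 0^{2} \left(-43\right) - \frac{2}{3} = 0 \left(-43\right) - \frac{2}{3} = 0 - \frac{2}{3} = - \frac{2}{3}$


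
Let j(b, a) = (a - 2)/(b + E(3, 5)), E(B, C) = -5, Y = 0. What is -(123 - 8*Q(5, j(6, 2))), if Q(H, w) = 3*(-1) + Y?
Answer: -147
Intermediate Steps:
j(b, a) = (-2 + a)/(-5 + b) (j(b, a) = (a - 2)/(b - 5) = (-2 + a)/(-5 + b))
Q(H, w) = -3 (Q(H, w) = 3*(-1) + 0 = -3 + 0 = -3)
-(123 - 8*Q(5, j(6, 2))) = -(123 - 8*(-3)) = -(123 + 24) = -1*147 = -147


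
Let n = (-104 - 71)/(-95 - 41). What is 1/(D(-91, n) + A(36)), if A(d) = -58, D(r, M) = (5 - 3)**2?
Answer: -1/54 ≈ -0.018519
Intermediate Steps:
n = 175/136 (n = -175/(-136) = -175*(-1/136) = 175/136 ≈ 1.2868)
D(r, M) = 4 (D(r, M) = 2**2 = 4)
1/(D(-91, n) + A(36)) = 1/(4 - 58) = 1/(-54) = -1/54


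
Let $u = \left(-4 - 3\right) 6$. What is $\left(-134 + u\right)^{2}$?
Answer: $30976$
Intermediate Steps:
$u = -42$ ($u = \left(-7\right) 6 = -42$)
$\left(-134 + u\right)^{2} = \left(-134 - 42\right)^{2} = \left(-176\right)^{2} = 30976$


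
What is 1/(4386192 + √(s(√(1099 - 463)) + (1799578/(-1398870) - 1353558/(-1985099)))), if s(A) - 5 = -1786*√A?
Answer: 14024724435/(61515134119001520 + √3116605430*√(277399735952 - 112716710284095*√2*159^(¼))) ≈ 2.2799e-7 - 4.9214e-12*I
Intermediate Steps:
s(A) = 5 - 1786*√A
1/(4386192 + √(s(√(1099 - 463)) + (1799578/(-1398870) - 1353558/(-1985099)))) = 1/(4386192 + √((5 - 1786*(1099 - 463)^(¼)) + (1799578/(-1398870) - 1353558/(-1985099)))) = 1/(4386192 + √((5 - 1786*√2*159^(¼)) + (1799578*(-1/1398870) - 1353558*(-1/1985099)))) = 1/(4386192 + √((5 - 1786*√2*159^(¼)) + (-81799/63585 + 1353558/1985099))) = 1/(4386192 + √((5 - 1786*√2*159^(¼)) - 76313127671/126222519915)) = 1/(4386192 + √(554799471904/126222519915 - 1786*√2*159^(¼)))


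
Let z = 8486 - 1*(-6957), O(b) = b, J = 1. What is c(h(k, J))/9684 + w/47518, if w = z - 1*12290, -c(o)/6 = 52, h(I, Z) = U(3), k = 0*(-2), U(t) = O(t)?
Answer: 1309003/38347026 ≈ 0.034136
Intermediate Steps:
U(t) = t
k = 0
z = 15443 (z = 8486 + 6957 = 15443)
h(I, Z) = 3
c(o) = -312 (c(o) = -6*52 = -312)
w = 3153 (w = 15443 - 1*12290 = 15443 - 12290 = 3153)
c(h(k, J))/9684 + w/47518 = -312/9684 + 3153/47518 = -312*1/9684 + 3153*(1/47518) = -26/807 + 3153/47518 = 1309003/38347026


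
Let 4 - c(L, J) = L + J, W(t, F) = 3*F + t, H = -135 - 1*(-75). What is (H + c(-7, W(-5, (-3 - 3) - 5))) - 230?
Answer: -241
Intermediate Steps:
H = -60 (H = -135 + 75 = -60)
W(t, F) = t + 3*F
c(L, J) = 4 - J - L (c(L, J) = 4 - (L + J) = 4 - (J + L) = 4 + (-J - L) = 4 - J - L)
(H + c(-7, W(-5, (-3 - 3) - 5))) - 230 = (-60 + (4 - (-5 + 3*((-3 - 3) - 5)) - 1*(-7))) - 230 = (-60 + (4 - (-5 + 3*(-6 - 5)) + 7)) - 230 = (-60 + (4 - (-5 + 3*(-11)) + 7)) - 230 = (-60 + (4 - (-5 - 33) + 7)) - 230 = (-60 + (4 - 1*(-38) + 7)) - 230 = (-60 + (4 + 38 + 7)) - 230 = (-60 + 49) - 230 = -11 - 230 = -241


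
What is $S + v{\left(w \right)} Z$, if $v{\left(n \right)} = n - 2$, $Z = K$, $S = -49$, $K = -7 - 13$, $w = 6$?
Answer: $-129$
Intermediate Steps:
$K = -20$
$Z = -20$
$v{\left(n \right)} = -2 + n$
$S + v{\left(w \right)} Z = -49 + \left(-2 + 6\right) \left(-20\right) = -49 + 4 \left(-20\right) = -49 - 80 = -129$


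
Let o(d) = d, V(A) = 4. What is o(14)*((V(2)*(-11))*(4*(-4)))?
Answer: 9856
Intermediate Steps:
o(14)*((V(2)*(-11))*(4*(-4))) = 14*((4*(-11))*(4*(-4))) = 14*(-44*(-16)) = 14*704 = 9856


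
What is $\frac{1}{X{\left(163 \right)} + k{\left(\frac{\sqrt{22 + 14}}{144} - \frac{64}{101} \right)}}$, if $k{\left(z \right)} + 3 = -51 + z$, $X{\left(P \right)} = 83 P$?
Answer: $\frac{2424}{32661965} \approx 7.4215 \cdot 10^{-5}$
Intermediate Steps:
$k{\left(z \right)} = -54 + z$ ($k{\left(z \right)} = -3 + \left(-51 + z\right) = -54 + z$)
$\frac{1}{X{\left(163 \right)} + k{\left(\frac{\sqrt{22 + 14}}{144} - \frac{64}{101} \right)}} = \frac{1}{83 \cdot 163 - \left(\frac{5518}{101} - \frac{\sqrt{22 + 14}}{144}\right)} = \frac{1}{13529 - \left(\frac{5518}{101} - \sqrt{36} \cdot \frac{1}{144}\right)} = \frac{1}{13529 + \left(-54 + \left(6 \cdot \frac{1}{144} - \frac{64}{101}\right)\right)} = \frac{1}{13529 + \left(-54 + \left(\frac{1}{24} - \frac{64}{101}\right)\right)} = \frac{1}{13529 - \frac{132331}{2424}} = \frac{1}{\frac{32661965}{2424}} = \frac{2424}{32661965}$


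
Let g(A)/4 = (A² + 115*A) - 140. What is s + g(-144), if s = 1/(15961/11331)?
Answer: 257685715/15961 ≈ 16145.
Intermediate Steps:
g(A) = -560 + 4*A² + 460*A (g(A) = 4*((A² + 115*A) - 140) = 4*(-140 + A² + 115*A) = -560 + 4*A² + 460*A)
s = 11331/15961 (s = 1/(15961*(1/11331)) = 1/(15961/11331) = 11331/15961 ≈ 0.70992)
s + g(-144) = 11331/15961 + (-560 + 4*(-144)² + 460*(-144)) = 11331/15961 + (-560 + 4*20736 - 66240) = 11331/15961 + (-560 + 82944 - 66240) = 11331/15961 + 16144 = 257685715/15961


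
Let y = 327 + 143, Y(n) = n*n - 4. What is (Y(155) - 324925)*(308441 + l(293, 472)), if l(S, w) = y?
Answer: -92952555544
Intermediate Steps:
Y(n) = -4 + n**2 (Y(n) = n**2 - 4 = -4 + n**2)
y = 470
l(S, w) = 470
(Y(155) - 324925)*(308441 + l(293, 472)) = ((-4 + 155**2) - 324925)*(308441 + 470) = ((-4 + 24025) - 324925)*308911 = (24021 - 324925)*308911 = -300904*308911 = -92952555544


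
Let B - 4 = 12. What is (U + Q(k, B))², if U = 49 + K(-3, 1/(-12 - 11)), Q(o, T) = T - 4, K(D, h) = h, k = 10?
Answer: 1965604/529 ≈ 3715.7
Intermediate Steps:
B = 16 (B = 4 + 12 = 16)
Q(o, T) = -4 + T
U = 1126/23 (U = 49 + 1/(-12 - 11) = 49 + 1/(-23) = 49 - 1/23 = 1126/23 ≈ 48.957)
(U + Q(k, B))² = (1126/23 + (-4 + 16))² = (1126/23 + 12)² = (1402/23)² = 1965604/529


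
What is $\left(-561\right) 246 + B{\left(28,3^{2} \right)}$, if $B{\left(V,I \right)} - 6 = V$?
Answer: $-137972$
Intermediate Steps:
$B{\left(V,I \right)} = 6 + V$
$\left(-561\right) 246 + B{\left(28,3^{2} \right)} = \left(-561\right) 246 + \left(6 + 28\right) = -138006 + 34 = -137972$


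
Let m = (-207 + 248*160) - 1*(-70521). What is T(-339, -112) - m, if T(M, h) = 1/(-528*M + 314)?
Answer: -19722584163/179306 ≈ -1.0999e+5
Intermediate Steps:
T(M, h) = 1/(314 - 528*M)
m = 109994 (m = (-207 + 39680) + 70521 = 39473 + 70521 = 109994)
T(-339, -112) - m = -1/(-314 + 528*(-339)) - 1*109994 = -1/(-314 - 178992) - 109994 = -1/(-179306) - 109994 = -1*(-1/179306) - 109994 = 1/179306 - 109994 = -19722584163/179306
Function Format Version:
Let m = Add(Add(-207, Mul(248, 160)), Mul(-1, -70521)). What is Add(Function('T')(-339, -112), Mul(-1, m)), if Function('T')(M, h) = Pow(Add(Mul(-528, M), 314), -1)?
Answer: Rational(-19722584163, 179306) ≈ -1.0999e+5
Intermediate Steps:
Function('T')(M, h) = Pow(Add(314, Mul(-528, M)), -1)
m = 109994 (m = Add(Add(-207, 39680), 70521) = Add(39473, 70521) = 109994)
Add(Function('T')(-339, -112), Mul(-1, m)) = Add(Mul(-1, Pow(Add(-314, Mul(528, -339)), -1)), Mul(-1, 109994)) = Add(Mul(-1, Pow(Add(-314, -178992), -1)), -109994) = Add(Mul(-1, Pow(-179306, -1)), -109994) = Add(Mul(-1, Rational(-1, 179306)), -109994) = Add(Rational(1, 179306), -109994) = Rational(-19722584163, 179306)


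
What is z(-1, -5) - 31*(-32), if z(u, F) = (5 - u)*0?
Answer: 992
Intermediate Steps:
z(u, F) = 0
z(-1, -5) - 31*(-32) = 0 - 31*(-32) = 0 + 992 = 992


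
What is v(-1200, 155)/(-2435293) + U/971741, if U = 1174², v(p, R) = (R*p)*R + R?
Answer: 31371648305013/2366474055113 ≈ 13.257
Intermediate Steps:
v(p, R) = R + p*R² (v(p, R) = p*R² + R = R + p*R²)
U = 1378276
v(-1200, 155)/(-2435293) + U/971741 = (155*(1 + 155*(-1200)))/(-2435293) + 1378276/971741 = (155*(1 - 186000))*(-1/2435293) + 1378276*(1/971741) = (155*(-185999))*(-1/2435293) + 1378276/971741 = -28829845*(-1/2435293) + 1378276/971741 = 28829845/2435293 + 1378276/971741 = 31371648305013/2366474055113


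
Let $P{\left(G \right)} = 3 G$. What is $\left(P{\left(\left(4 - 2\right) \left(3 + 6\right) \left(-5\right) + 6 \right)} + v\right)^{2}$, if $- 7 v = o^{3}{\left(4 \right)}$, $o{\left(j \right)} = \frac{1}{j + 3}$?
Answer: $\frac{366089132809}{5764801} \approx 63504.0$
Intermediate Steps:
$o{\left(j \right)} = \frac{1}{3 + j}$
$v = - \frac{1}{2401}$ ($v = - \frac{\left(\frac{1}{3 + 4}\right)^{3}}{7} = - \frac{\left(\frac{1}{7}\right)^{3}}{7} = - \frac{1}{7 \cdot 343} = \left(- \frac{1}{7}\right) \frac{1}{343} = - \frac{1}{2401} \approx -0.00041649$)
$\left(P{\left(\left(4 - 2\right) \left(3 + 6\right) \left(-5\right) + 6 \right)} + v\right)^{2} = \left(3 \left(\left(4 - 2\right) \left(3 + 6\right) \left(-5\right) + 6\right) - \frac{1}{2401}\right)^{2} = \left(3 \left(2 \cdot 9 \left(-5\right) + 6\right) - \frac{1}{2401}\right)^{2} = \left(3 \left(18 \left(-5\right) + 6\right) - \frac{1}{2401}\right)^{2} = \left(3 \left(-90 + 6\right) - \frac{1}{2401}\right)^{2} = \left(3 \left(-84\right) - \frac{1}{2401}\right)^{2} = \left(-252 - \frac{1}{2401}\right)^{2} = \left(- \frac{605053}{2401}\right)^{2} = \frac{366089132809}{5764801}$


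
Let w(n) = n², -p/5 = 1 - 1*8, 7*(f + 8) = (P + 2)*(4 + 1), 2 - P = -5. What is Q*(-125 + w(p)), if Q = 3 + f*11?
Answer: -110000/7 ≈ -15714.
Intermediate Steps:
P = 7 (P = 2 - 1*(-5) = 2 + 5 = 7)
f = -11/7 (f = -8 + ((7 + 2)*(4 + 1))/7 = -8 + (9*5)/7 = -8 + (⅐)*45 = -8 + 45/7 = -11/7 ≈ -1.5714)
p = 35 (p = -5*(1 - 1*8) = -5*(1 - 8) = -5*(-7) = 35)
Q = -100/7 (Q = 3 - 11/7*11 = 3 - 121/7 = -100/7 ≈ -14.286)
Q*(-125 + w(p)) = -100*(-125 + 35²)/7 = -100*(-125 + 1225)/7 = -100/7*1100 = -110000/7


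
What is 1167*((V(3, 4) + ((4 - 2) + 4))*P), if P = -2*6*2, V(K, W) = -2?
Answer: -112032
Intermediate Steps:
P = -24 (P = -12*2 = -24)
1167*((V(3, 4) + ((4 - 2) + 4))*P) = 1167*((-2 + ((4 - 2) + 4))*(-24)) = 1167*((-2 + (2 + 4))*(-24)) = 1167*((-2 + 6)*(-24)) = 1167*(4*(-24)) = 1167*(-96) = -112032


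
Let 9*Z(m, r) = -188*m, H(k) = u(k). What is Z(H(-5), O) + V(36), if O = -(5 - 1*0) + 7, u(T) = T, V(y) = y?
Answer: 1264/9 ≈ 140.44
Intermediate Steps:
H(k) = k
O = 2 (O = -(5 + 0) + 7 = -1*5 + 7 = -5 + 7 = 2)
Z(m, r) = -188*m/9 (Z(m, r) = (-188*m)/9 = -188*m/9)
Z(H(-5), O) + V(36) = -188/9*(-5) + 36 = 940/9 + 36 = 1264/9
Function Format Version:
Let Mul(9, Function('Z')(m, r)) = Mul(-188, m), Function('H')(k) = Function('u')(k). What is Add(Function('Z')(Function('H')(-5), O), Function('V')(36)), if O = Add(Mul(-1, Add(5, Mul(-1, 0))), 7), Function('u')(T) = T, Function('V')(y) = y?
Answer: Rational(1264, 9) ≈ 140.44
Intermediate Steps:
Function('H')(k) = k
O = 2 (O = Add(Mul(-1, Add(5, 0)), 7) = Add(Mul(-1, 5), 7) = Add(-5, 7) = 2)
Function('Z')(m, r) = Mul(Rational(-188, 9), m) (Function('Z')(m, r) = Mul(Rational(1, 9), Mul(-188, m)) = Mul(Rational(-188, 9), m))
Add(Function('Z')(Function('H')(-5), O), Function('V')(36)) = Add(Mul(Rational(-188, 9), -5), 36) = Add(Rational(940, 9), 36) = Rational(1264, 9)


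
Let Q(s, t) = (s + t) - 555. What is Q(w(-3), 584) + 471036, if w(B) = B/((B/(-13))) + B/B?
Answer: 471053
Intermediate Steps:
w(B) = -12 (w(B) = B/((B*(-1/13))) + 1 = B/((-B/13)) + 1 = B*(-13/B) + 1 = -13 + 1 = -12)
Q(s, t) = -555 + s + t
Q(w(-3), 584) + 471036 = (-555 - 12 + 584) + 471036 = 17 + 471036 = 471053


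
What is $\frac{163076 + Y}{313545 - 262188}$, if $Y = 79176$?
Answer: $\frac{242252}{51357} \approx 4.717$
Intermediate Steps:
$\frac{163076 + Y}{313545 - 262188} = \frac{163076 + 79176}{313545 - 262188} = \frac{242252}{51357}$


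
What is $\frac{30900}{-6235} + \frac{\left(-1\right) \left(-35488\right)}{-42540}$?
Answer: $- \frac{76787684}{13261845} \approx -5.7901$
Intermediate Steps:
$\frac{30900}{-6235} + \frac{\left(-1\right) \left(-35488\right)}{-42540} = 30900 \left(- \frac{1}{6235}\right) + 35488 \left(- \frac{1}{42540}\right) = - \frac{6180}{1247} - \frac{8872}{10635} = - \frac{76787684}{13261845}$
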